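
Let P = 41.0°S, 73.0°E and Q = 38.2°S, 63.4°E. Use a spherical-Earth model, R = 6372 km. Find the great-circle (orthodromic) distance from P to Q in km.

879 km

cos σ = sin φ₁ sin φ₂ + cos φ₁ cos φ₂ cos Δλ
      = sin(-41.00°)sin(-38.20°) + cos(-41.00°)cos(-38.20°)cos(-9.60°) = 0.9905
σ = 7.904° → d = Rσ = 6372·0.13795 = 879 km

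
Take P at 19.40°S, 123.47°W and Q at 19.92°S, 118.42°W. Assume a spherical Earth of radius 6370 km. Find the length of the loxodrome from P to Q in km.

532 km

Δψ = ln[tan(π/4+φ₂/2)/tan(π/4+φ₁/2)] = -0.0096;  Δφ = -0.0091 rad,  Δλ = +0.0881 rad
q = Δφ/Δψ = 0.9417
d = R·√(Δφ² + q²Δλ²) = 6370·0.08350 = 532 km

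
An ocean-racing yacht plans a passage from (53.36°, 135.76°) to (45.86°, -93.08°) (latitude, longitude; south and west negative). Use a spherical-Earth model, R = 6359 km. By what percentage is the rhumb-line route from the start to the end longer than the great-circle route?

17.5%

Great circle: σ = 1.2637 rad → d_gc = Rσ = 8035.8 km
Rhumb: Δφ = -0.1309, Δλ = +2.2892, Δψ = -0.2026, q = Δφ/Δψ = 0.6462 → d_rh = R√(Δφ²+q²Δλ²) = 9444.0 km
Excess = (9444.0 − 8035.8) / 8035.8 = 1408.2 / 8035.8 = 17.52% ≈ 17.5%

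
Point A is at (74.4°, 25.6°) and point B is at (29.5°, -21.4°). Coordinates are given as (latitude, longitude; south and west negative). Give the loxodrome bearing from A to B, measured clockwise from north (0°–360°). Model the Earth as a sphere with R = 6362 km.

209.5°

Meridional parts: M(φ₁)=+1.9879, M(φ₂)=+0.5393 → ΔM = -1.4486;  Δλ = -0.8203 rad
tan C = Δλ / ΔM = +0.5663 → C = 209.52°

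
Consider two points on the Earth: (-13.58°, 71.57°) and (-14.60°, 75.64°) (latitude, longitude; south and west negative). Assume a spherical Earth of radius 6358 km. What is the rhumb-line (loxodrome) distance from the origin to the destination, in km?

452 km

Δψ = ln[tan(π/4+φ₂/2)/tan(π/4+φ₁/2)] = -0.0184;  Δφ = -0.0178 rad,  Δλ = +0.0710 rad
q = Δφ/Δψ = 0.9699
d = R·√(Δφ² + q²Δλ²) = 6358·0.07116 = 452 km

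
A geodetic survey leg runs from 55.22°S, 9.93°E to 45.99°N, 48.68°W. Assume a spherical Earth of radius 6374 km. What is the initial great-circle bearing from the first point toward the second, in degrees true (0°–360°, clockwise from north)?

320.0°

N = sin Δλ·cos φ₂ = -0.5931;  D = cos φ₁ sin φ₂ − sin φ₁ cos φ₂ cos Δλ = +0.7075
initial course = atan2(N, D) = 320.03°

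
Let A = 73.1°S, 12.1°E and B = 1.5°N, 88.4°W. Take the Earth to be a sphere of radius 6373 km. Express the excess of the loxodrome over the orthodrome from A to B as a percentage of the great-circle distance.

6.6%

Great circle: σ = 1.6489 rad → d_gc = Rσ = 10508.3 km
Rhumb: Δφ = +1.3020, Δλ = -1.7541, Δψ = +1.9330, q = Δφ/Δψ = 0.6736 → d_rh = R√(Δφ²+q²Δλ²) = 11204.9 km
Excess = (11204.9 − 10508.3) / 10508.3 = 696.6 / 10508.3 = 6.63% ≈ 6.6%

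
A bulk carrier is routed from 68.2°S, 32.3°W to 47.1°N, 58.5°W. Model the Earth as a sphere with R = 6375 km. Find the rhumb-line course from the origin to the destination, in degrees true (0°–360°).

Meridional parts: M(φ₁)=-1.6473, M(φ₂)=+0.9342 → ΔM = +2.5815;  Δλ = -0.4573 rad
tan C = Δλ / ΔM = -0.1771 → C = 349.96°

350.0°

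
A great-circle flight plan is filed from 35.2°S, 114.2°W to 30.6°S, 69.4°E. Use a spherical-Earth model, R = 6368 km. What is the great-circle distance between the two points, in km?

12683 km

Haversine: a = sin²(Δφ/2)+cos φ₁ cos φ₂ sin²(Δλ/2) = 0.70427;  σ = 2·atan2(√a,√(1−a))
σ = 114.113° → d = Rσ = 6368·1.99164 = 12683 km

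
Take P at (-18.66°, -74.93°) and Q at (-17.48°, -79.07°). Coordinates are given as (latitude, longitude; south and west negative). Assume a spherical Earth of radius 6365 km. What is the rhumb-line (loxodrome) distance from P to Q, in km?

Rhumb course C = atan2(Δλ, Δψ) with Δψ = ln[tan(π/4+φ₂/2)/tan(π/4+φ₁/2)] = +0.0217, Δλ = -0.0723 → C = 286.69°
d = R·|Δφ| / |cos C| = 6365·0.02059 / 0.28719 = 456 km

456 km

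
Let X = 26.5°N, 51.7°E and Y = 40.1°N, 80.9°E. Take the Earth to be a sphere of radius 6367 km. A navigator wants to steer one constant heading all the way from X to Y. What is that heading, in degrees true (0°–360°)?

Meridional parts: M(φ₁)=+0.4799, M(φ₂)=+0.7652 → ΔM = +0.2852;  Δλ = +0.5096 rad
tan C = Δλ / ΔM = +1.7866 → C = 60.76°

60.8°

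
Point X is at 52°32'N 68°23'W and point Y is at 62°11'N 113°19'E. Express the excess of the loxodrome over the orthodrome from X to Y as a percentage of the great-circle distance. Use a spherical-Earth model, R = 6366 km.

Great circle: σ = 1.1393 rad → d_gc = Rσ = 7252.6 km
Rhumb: Δφ = +0.1684, Δλ = -3.1119, Δψ = +0.3145, q = Δφ/Δψ = 0.5356 → d_rh = R√(Δφ²+q²Δλ²) = 10664.8 km
Excess = (10664.8 − 7252.6) / 7252.6 = 3412.2 / 7252.6 = 47.048% ≈ 47.0%

47.0%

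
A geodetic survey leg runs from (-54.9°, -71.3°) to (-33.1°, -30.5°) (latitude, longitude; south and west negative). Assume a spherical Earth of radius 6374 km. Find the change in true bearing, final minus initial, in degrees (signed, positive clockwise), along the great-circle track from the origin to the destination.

Initial bearing θ₁ = atan2(sin Δλ cos φ₂, cos φ₁ sin φ₂ − sin φ₁ cos φ₂ cos Δλ) = 69.49°
Final bearing θ₂ = (initial bearing from the destination back to the start) + 180° = 40.01°
Δθ = θ₂ − θ₁ = -29.5°

-29.5°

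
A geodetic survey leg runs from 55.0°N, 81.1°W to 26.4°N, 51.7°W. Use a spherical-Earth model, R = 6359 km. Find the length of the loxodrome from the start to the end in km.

3985 km

Δψ = ln[tan(π/4+φ₂/2)/tan(π/4+φ₁/2)] = -0.6762;  Δφ = -0.4992 rad,  Δλ = +0.5131 rad
q = Δφ/Δψ = 0.7381
d = R·√(Δφ² + q²Δλ²) = 6359·0.62660 = 3985 km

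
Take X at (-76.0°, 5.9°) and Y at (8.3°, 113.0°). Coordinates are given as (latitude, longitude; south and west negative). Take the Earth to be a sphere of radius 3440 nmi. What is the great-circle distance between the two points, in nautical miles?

6133 nmi

Haversine: a = sin²(Δφ/2)+cos φ₁ cos φ₂ sin²(Δλ/2) = 0.60523;  σ = 2·atan2(√a,√(1−a))
σ = 102.149° → d = Rσ = 3440·1.78284 = 6133 nmi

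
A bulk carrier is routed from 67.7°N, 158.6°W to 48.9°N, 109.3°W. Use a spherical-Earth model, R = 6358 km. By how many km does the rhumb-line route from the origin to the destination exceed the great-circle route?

79 km

Great circle: cos σ = sin φ₁ sin φ₂ + cos φ₁ cos φ₂ cos Δλ,  σ = 0.5358 rad → d_gc = 3406.5 km
Rhumb line: Δψ = -0.6429, q = Δφ/Δψ = 0.5104, d_rh = R√(Δφ²+q²Δλ²) = 3485.4 km
Excess = 3485.4 − 3406.5 = 78.9 ≈ 79 km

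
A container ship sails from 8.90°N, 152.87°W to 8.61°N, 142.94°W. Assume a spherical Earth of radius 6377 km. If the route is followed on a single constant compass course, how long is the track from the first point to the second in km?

Δψ = ln[tan(π/4+φ₂/2)/tan(π/4+φ₁/2)] = -0.0051;  Δφ = -0.0051 rad,  Δλ = +0.1733 rad
q = Δφ/Δψ = 0.9883
d = R·√(Δφ² + q²Δλ²) = 6377·0.17137 = 1093 km

1093 km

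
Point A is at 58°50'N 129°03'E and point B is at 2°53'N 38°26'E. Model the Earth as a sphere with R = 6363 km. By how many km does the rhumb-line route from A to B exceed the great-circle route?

382 km

Great circle: cos σ = sin φ₁ sin φ₂ + cos φ₁ cos φ₂ cos Δλ,  σ = 1.5333 rad → d_gc = 9756.4 km
Rhumb line: Δψ = -1.2266, q = Δφ/Δψ = 0.7961, d_rh = R√(Δφ²+q²Δλ²) = 10138.8 km
Excess = 10138.8 − 9756.4 = 382.4 ≈ 382 km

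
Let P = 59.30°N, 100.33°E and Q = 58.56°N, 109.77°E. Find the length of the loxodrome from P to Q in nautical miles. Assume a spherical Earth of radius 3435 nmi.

Δψ = ln[tan(π/4+φ₂/2)/tan(π/4+φ₁/2)] = -0.0250;  Δφ = -0.0129 rad,  Δλ = +0.1648 rad
q = Δφ/Δψ = 0.5161
d = R·√(Δφ² + q²Δλ²) = 3435·0.08600 = 295 nmi

295 nmi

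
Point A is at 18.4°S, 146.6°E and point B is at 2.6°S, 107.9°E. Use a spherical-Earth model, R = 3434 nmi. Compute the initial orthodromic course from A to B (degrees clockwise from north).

288.0°

θ = atan2( sin Δλ·cos φ₂ ,  cos φ₁ sin φ₂ − sin φ₁ cos φ₂ cos Δλ )
  = atan2(-0.6246, +0.2030) = 288.01°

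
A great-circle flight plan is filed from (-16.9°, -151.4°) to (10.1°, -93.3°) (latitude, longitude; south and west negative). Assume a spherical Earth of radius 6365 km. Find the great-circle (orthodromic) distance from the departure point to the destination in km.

7050 km

Haversine: a = sin²(Δφ/2)+cos φ₁ cos φ₂ sin²(Δλ/2) = 0.27660;  σ = 2·atan2(√a,√(1−a))
σ = 63.461° → d = Rσ = 6365·1.10761 = 7050 km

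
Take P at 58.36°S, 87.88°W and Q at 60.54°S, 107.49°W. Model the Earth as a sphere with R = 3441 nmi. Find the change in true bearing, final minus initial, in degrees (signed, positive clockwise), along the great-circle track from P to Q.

+16.9°

Initial bearing θ₁ = atan2(sin Δλ cos φ₂, cos φ₁ sin φ₂ − sin φ₁ cos φ₂ cos Δλ) = 249.31°
Final bearing θ₂ = (initial bearing from the destination back to the start) + 180° = 266.25°
Δθ = θ₂ − θ₁ = +16.9°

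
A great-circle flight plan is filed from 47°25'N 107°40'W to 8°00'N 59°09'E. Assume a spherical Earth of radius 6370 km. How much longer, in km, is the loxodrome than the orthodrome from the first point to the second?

Great circle: cos σ = sin φ₁ sin φ₂ + cos φ₁ cos φ₂ cos Δλ,  σ = 2.1531 rad → d_gc = 13715.2 km
Rhumb line: Δψ = -0.8023, q = Δφ/Δψ = 0.8575, d_rh = R√(Δφ²+q²Δλ²) = 16496.5 km
Excess = 16496.5 − 13715.2 = 2781.3 ≈ 2781 km

2781 km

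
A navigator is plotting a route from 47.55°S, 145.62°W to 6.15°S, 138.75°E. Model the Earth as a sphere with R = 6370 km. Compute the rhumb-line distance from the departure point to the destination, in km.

8586 km

Δψ = ln[tan(π/4+φ₂/2)/tan(π/4+φ₁/2)] = +0.8382;  Δφ = +0.7226 rad,  Δλ = -1.3200 rad
q = Δφ/Δψ = 0.8620
d = R·√(Δφ² + q²Δλ²) = 6370·1.34788 = 8586 km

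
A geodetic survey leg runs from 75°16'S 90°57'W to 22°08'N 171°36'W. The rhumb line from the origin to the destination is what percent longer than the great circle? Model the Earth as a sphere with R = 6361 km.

Great circle: σ = 1.9030 rad → d_gc = Rσ = 12104.8 km
Rhumb: Δφ = +1.7000, Δλ = -1.4076, Δψ = +2.4420, q = Δφ/Δψ = 0.6961 → d_rh = R√(Δφ²+q²Δλ²) = 12481.2 km
Excess = (12481.2 − 12104.8) / 12104.8 = 376.4 / 12104.8 = 3.11% ≈ 3.1%

3.1%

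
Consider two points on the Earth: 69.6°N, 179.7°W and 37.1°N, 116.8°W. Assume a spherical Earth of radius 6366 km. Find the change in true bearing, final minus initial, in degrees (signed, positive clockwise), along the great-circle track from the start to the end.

Initial bearing θ₁ = atan2(sin Δλ cos φ₂, cos φ₁ sin φ₂ − sin φ₁ cos φ₂ cos Δλ) = 100.40°
Final bearing θ₂ = (initial bearing from the destination back to the start) + 180° = 154.54°
Δθ = θ₂ − θ₁ = +54.1°

+54.1°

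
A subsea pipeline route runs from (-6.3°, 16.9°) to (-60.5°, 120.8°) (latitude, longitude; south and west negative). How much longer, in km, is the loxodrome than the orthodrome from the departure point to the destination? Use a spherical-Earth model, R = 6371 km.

Great circle: cos σ = sin φ₁ sin φ₂ + cos φ₁ cos φ₂ cos Δλ,  σ = 1.5929 rad → d_gc = 10148.2 km
Rhumb line: Δψ = -1.2244, q = Δφ/Δψ = 0.7726, d_rh = R√(Δφ²+q²Δλ²) = 10770.3 km
Excess = 10770.3 − 10148.2 = 622.1 ≈ 622 km

622 km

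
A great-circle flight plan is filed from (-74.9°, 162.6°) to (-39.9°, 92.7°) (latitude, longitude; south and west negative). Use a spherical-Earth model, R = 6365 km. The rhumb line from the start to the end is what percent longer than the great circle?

4.7%

Great circle: σ = 0.8121 rad → d_gc = Rσ = 5169.0 km
Rhumb: Δφ = +0.6109, Δλ = -1.2200, Δψ = +1.2602, q = Δφ/Δψ = 0.4847 → d_rh = R√(Δφ²+q²Δλ²) = 5411.6 km
Excess = (5411.6 − 5169.0) / 5169.0 = 242.6 / 5169.0 = 4.69% ≈ 4.7%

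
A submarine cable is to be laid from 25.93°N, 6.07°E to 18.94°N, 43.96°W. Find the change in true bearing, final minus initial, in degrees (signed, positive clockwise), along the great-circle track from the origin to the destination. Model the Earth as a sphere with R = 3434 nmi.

At departure: θ₁ = atan2(sin Δλ cos φ₂, cos φ₁ sin φ₂ − sin φ₁ cos φ₂ cos Δλ) = 272.07°
At arrival: θ₂ = atan2(sin Δλ cos φ₁, −cos φ₂ sin φ₁ + sin φ₂ cos φ₁ cos Δλ) = 251.84°
Δθ = θ₂ − θ₁ = -20.2°

-20.2°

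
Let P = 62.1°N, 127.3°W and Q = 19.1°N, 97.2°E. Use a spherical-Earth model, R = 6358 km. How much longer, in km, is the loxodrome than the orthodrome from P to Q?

1577 km

Great circle: cos σ = sin φ₁ sin φ₂ + cos φ₁ cos φ₂ cos Δλ,  σ = 1.5970 rad → d_gc = 10153.7 km
Rhumb line: Δψ = -1.0530, q = Δφ/Δψ = 0.7127, d_rh = R√(Δφ²+q²Δλ²) = 11730.8 km
Excess = 11730.8 − 10153.7 = 1577.1 ≈ 1577 km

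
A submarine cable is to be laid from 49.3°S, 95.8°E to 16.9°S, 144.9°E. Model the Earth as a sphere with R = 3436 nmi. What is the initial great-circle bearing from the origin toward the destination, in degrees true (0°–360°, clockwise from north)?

68.5°

N = sin Δλ·cos φ₂ = +0.7232;  D = cos φ₁ sin φ₂ − sin φ₁ cos φ₂ cos Δλ = +0.2854
initial course = atan2(N, D) = 68.47°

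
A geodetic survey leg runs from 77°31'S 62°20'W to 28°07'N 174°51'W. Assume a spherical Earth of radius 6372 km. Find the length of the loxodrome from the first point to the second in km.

14481 km

Rhumb course C = atan2(Δλ, Δψ) with Δψ = ln[tan(π/4+φ₂/2)/tan(π/4+φ₁/2)] = +2.7247, Δλ = -1.9638 → C = 324.22°
d = R·|Δφ| / |cos C| = 6372·1.84365 / 0.81125 = 14481 km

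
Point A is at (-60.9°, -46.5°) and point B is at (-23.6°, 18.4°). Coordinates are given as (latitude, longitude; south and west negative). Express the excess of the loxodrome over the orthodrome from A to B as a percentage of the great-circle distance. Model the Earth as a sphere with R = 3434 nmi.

Great circle: σ = 1.0017 rad → d_gc = Rσ = 3439.9 nmi
Rhumb: Δφ = +0.6510, Δλ = +1.1327, Δψ = +0.9247, q = Δφ/Δψ = 0.7040 → d_rh = R√(Δφ²+q²Δλ²) = 3535.0 nmi
Excess = (3535.0 − 3439.9) / 3439.9 = 95.1 / 3439.9 = 2.76% ≈ 2.8%

2.8%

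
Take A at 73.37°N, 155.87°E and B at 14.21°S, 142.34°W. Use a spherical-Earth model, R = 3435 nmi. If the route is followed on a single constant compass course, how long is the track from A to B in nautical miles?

5861 nmi

Rhumb course C = atan2(Δλ, Δψ) with Δψ = ln[tan(π/4+φ₂/2)/tan(π/4+φ₁/2)] = -2.1737, Δλ = +1.0784 → C = 153.61°
d = R·|Δφ| / |cos C| = 3435·1.52856 / 0.89581 = 5861 nmi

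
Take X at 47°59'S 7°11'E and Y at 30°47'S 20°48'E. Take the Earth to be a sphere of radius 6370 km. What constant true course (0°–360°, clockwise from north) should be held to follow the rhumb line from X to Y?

Δψ = ln[tan(π/4+φ₂/2)/tan(π/4+φ₁/2)] = +0.3919
Δλ = +0.2377 rad (taken the short way round)
course = atan2(Δλ, Δψ) = 31.23°

31.2°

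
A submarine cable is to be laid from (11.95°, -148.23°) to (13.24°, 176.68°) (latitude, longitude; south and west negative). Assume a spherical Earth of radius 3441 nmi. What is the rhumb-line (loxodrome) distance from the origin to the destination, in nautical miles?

Δψ = ln[tan(π/4+φ₂/2)/tan(π/4+φ₁/2)] = +0.0231;  Δφ = +0.0225 rad,  Δλ = -0.6124 rad
q = Δφ/Δψ = 0.9759
d = R·√(Δφ² + q²Δλ²) = 3441·0.59811 = 2058 nmi

2058 nmi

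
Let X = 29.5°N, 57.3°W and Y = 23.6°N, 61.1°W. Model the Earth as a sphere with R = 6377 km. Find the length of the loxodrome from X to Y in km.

758 km

Δψ = ln[tan(π/4+φ₂/2)/tan(π/4+φ₁/2)] = -0.1152;  Δφ = -0.1030 rad,  Δλ = -0.0663 rad
q = Δφ/Δψ = 0.8940
d = R·√(Δφ² + q²Δλ²) = 6377·0.11882 = 758 km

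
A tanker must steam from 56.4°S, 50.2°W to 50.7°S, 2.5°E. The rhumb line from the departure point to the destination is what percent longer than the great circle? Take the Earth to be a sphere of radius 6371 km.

2.4%

Great circle: σ = 0.5415 rad → d_gc = Rσ = 3449.7 km
Rhumb: Δφ = +0.0995, Δλ = +0.9198, Δψ = +0.1678, q = Δφ/Δψ = 0.5930 → d_rh = R√(Δφ²+q²Δλ²) = 3532.2 km
Excess = (3532.2 − 3449.7) / 3449.7 = 82.5 / 3449.7 = 2.39% ≈ 2.4%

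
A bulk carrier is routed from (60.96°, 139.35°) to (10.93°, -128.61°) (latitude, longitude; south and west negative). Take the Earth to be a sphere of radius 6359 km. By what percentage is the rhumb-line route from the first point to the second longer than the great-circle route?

Great circle: σ = 1.4214 rad → d_gc = Rσ = 9038.9 km
Rhumb: Δφ = -0.8732, Δλ = +1.6064, Δψ = -1.1590, q = Δφ/Δψ = 0.7534 → d_rh = R√(Δφ²+q²Δλ²) = 9489.8 km
Excess = (9489.8 − 9038.9) / 9038.9 = 450.9 / 9038.9 = 4.99% ≈ 5.0%

5.0%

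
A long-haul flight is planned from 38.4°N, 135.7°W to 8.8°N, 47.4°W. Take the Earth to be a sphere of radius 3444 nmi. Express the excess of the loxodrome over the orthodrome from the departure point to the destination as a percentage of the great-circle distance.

Great circle: σ = 1.4525 rad → d_gc = Rσ = 5002.5 nmi
Rhumb: Δφ = -0.5166, Δλ = +1.5411, Δψ = -0.5727, q = Δφ/Δψ = 0.9021 → d_rh = R√(Δφ²+q²Δλ²) = 5108.0 nmi
Excess = (5108.0 − 5002.5) / 5002.5 = 105.5 / 5002.5 = 2.11% ≈ 2.1%

2.1%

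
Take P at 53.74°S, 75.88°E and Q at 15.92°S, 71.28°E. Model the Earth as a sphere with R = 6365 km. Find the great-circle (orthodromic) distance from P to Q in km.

Haversine: a = sin²(Δφ/2)+cos φ₁ cos φ₂ sin²(Δλ/2) = 0.10595;  σ = 2·atan2(√a,√(1−a))
σ = 37.991° → d = Rσ = 6365·0.66307 = 4220 km

4220 km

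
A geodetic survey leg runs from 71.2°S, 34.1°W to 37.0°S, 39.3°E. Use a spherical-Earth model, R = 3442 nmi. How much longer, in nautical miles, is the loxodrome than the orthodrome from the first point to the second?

Great circle: cos σ = sin φ₁ sin φ₂ + cos φ₁ cos φ₂ cos Δλ,  σ = 0.8721 rad → d_gc = 3001.7 nmi
Rhumb line: Δψ = +1.1025, q = Δφ/Δψ = 0.5414, d_rh = R√(Δφ²+q²Δλ²) = 3149.7 nmi
Excess = 3149.7 − 3001.7 = 148.0 ≈ 148 nmi

148 nmi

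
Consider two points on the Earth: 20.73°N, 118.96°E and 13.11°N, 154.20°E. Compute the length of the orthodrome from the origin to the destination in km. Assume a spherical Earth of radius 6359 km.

3828 km

Haversine: a = sin²(Δφ/2)+cos φ₁ cos φ₂ sin²(Δλ/2) = 0.08788;  σ = 2·atan2(√a,√(1−a))
σ = 34.488° → d = Rσ = 6359·0.60193 = 3828 km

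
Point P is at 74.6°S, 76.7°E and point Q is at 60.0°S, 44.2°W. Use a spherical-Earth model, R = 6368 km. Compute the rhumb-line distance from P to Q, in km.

Δψ = ln[tan(π/4+φ₂/2)/tan(π/4+φ₁/2)] = +0.6840;  Δφ = +0.2548 rad,  Δλ = -2.1101 rad
q = Δφ/Δψ = 0.3725
d = R·√(Δφ² + q²Δλ²) = 6368·0.82637 = 5262 km

5262 km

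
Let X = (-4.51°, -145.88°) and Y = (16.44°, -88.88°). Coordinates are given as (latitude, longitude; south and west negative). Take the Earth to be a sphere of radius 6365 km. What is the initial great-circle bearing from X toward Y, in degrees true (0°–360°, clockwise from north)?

68.1°

θ = atan2( sin Δλ·cos φ₂ ,  cos φ₁ sin φ₂ − sin φ₁ cos φ₂ cos Δλ )
  = atan2(+0.8044, +0.3232) = 68.11°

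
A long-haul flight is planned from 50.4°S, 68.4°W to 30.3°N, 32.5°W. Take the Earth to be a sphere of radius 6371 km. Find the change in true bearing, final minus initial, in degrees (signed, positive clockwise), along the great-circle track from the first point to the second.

-8.5°

At departure: θ₁ = atan2(sin Δλ cos φ₂, cos φ₁ sin φ₂ − sin φ₁ cos φ₂ cos Δλ) = 30.47°
At arrival: θ₂ = atan2(sin Δλ cos φ₁, −cos φ₂ sin φ₁ + sin φ₂ cos φ₁ cos Δλ) = 21.99°
Δθ = θ₂ − θ₁ = -8.5°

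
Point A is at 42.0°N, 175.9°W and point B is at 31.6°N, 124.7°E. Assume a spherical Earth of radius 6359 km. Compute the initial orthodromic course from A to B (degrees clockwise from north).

N = sin Δλ·cos φ₂ = -0.7331;  D = cos φ₁ sin φ₂ − sin φ₁ cos φ₂ cos Δλ = +0.0993
initial course = atan2(N, D) = 277.71°

277.7°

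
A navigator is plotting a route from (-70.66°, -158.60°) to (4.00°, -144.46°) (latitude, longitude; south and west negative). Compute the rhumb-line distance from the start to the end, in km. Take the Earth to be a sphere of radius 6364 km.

Rhumb course C = atan2(Δλ, Δψ) with Δψ = ln[tan(π/4+φ₂/2)/tan(π/4+φ₁/2)] = +1.8395, Δλ = +0.2468 → C = 7.64°
d = R·|Δφ| / |cos C| = 6364·1.30306 / 0.99112 = 8367 km

8367 km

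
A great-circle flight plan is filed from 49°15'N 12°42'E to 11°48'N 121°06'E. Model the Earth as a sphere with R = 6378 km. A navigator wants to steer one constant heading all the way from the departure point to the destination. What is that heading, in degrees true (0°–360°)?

112.5°

Δψ = ln[tan(π/4+φ₂/2)/tan(π/4+φ₁/2)] = -0.7831
Δλ = +1.8919 rad (taken the short way round)
course = atan2(Δλ, Δψ) = 112.48°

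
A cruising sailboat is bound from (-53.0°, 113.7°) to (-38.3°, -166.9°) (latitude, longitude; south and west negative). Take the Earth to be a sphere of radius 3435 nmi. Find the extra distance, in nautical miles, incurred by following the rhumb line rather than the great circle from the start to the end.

152 nmi

Great circle: cos σ = sin φ₁ sin φ₂ + cos φ₁ cos φ₂ cos Δλ,  σ = 0.9498 rad → d_gc = 3262.5 nmi
Rhumb line: Δψ = +0.3702, q = Δφ/Δψ = 0.6931, d_rh = R√(Δφ²+q²Δλ²) = 3414.8 nmi
Excess = 3414.8 − 3262.5 = 152.3 ≈ 152 nmi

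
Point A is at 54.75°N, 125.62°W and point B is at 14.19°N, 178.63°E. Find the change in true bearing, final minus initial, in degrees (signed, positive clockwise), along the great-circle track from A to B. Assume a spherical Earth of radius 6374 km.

-35.4°

Initial bearing θ₁ = atan2(sin Δλ cos φ₂, cos φ₁ sin φ₂ − sin φ₁ cos φ₂ cos Δλ) = 249.22°
Final bearing θ₂ = (initial bearing from the destination back to the start) + 180° = 213.82°
Δθ = θ₂ − θ₁ = -35.4°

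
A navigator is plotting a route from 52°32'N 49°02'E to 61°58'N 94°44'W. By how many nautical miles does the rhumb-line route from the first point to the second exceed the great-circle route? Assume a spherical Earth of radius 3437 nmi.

Great circle: cos σ = sin φ₁ sin φ₂ + cos φ₁ cos φ₂ cos Δλ,  σ = 1.0815 rad → d_gc = 3717.2 nmi
Rhumb line: Δψ = +0.3064, q = Δφ/Δψ = 0.5374, d_rh = R√(Δφ²+q²Δλ²) = 4668.9 nmi
Excess = 4668.9 − 3717.2 = 951.7 ≈ 952 nmi

952 nmi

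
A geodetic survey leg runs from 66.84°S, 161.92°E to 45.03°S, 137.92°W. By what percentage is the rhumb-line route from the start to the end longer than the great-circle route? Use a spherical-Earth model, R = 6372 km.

3.3%

Great circle: σ = 0.6620 rad → d_gc = Rσ = 4218.2 km
Rhumb: Δφ = +0.3807, Δλ = +1.0500, Δψ = +0.7031, q = Δφ/Δψ = 0.5414 → d_rh = R√(Δφ²+q²Δλ²) = 4359.4 km
Excess = (4359.4 − 4218.2) / 4218.2 = 141.2 / 4218.2 = 3.347% ≈ 3.3%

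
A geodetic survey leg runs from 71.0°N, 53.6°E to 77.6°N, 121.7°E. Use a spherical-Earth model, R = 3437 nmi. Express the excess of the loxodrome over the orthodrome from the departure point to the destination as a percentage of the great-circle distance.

5.7%

Great circle: σ = 0.3190 rad → d_gc = Rσ = 1096.5 nmi
Rhumb: Δφ = +0.1152, Δλ = +1.1886, Δψ = +0.4321, q = Δφ/Δψ = 0.2666 → d_rh = R√(Δφ²+q²Δλ²) = 1158.9 nmi
Excess = (1158.9 − 1096.5) / 1096.5 = 62.4 / 1096.5 = 5.69% ≈ 5.7%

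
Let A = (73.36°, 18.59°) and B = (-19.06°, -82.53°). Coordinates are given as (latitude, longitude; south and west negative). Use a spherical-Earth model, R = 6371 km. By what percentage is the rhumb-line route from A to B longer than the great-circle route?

5.2%

Great circle: σ = 1.9445 rad → d_gc = Rσ = 12388.5 km
Rhumb: Δφ = -1.6130, Δλ = -1.7649, Δψ = -2.2615, q = Δφ/Δψ = 0.7133 → d_rh = R√(Δφ²+q²Δλ²) = 13035.7 km
Excess = (13035.7 − 12388.5) / 12388.5 = 647.2 / 12388.5 = 5.22% ≈ 5.2%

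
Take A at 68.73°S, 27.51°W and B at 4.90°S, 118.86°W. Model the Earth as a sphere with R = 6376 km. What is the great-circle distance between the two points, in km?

9562 km

Haversine: a = sin²(Δφ/2)+cos φ₁ cos φ₂ sin²(Δλ/2) = 0.46446;  σ = 2·atan2(√a,√(1−a))
σ = 85.924° → d = Rσ = 6376·1.49965 = 9562 km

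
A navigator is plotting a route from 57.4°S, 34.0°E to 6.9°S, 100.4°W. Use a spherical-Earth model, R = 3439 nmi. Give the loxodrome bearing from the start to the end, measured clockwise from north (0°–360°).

295.3°

Meridional parts: M(φ₁)=-1.2296, M(φ₂)=-0.1207 → ΔM = +1.1088;  Δλ = -2.3457 rad
tan C = Δλ / ΔM = -2.1155 → C = 295.30°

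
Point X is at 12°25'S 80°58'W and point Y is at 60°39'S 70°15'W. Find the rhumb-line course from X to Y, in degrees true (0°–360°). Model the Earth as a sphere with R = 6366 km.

Δψ = ln[tan(π/4+φ₂/2)/tan(π/4+φ₁/2)] = -1.1214
Δλ = +0.1870 rad (taken the short way round)
course = atan2(Δλ, Δψ) = 170.53°

170.5°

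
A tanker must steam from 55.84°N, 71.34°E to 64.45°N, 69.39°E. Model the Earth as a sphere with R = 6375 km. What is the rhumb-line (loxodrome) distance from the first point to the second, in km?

Rhumb course C = atan2(Δλ, Δψ) with Δψ = ln[tan(π/4+φ₂/2)/tan(π/4+φ₁/2)] = +0.3039, Δλ = -0.0340 → C = 353.61°
d = R·|Δφ| / |cos C| = 6375·0.15027 / 0.99379 = 964 km

964 km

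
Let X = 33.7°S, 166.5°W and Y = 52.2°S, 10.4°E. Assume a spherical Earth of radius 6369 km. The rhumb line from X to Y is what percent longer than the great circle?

37.4%

Great circle: σ = 1.6416 rad → d_gc = Rσ = 10455.4 km
Rhumb: Δφ = -0.3229, Δλ = +3.0875, Δψ = -0.4465, q = Δφ/Δψ = 0.7232 → d_rh = R√(Δφ²+q²Δλ²) = 14368.4 km
Excess = (14368.4 − 10455.4) / 10455.4 = 3913.0 / 10455.4 = 37.43% ≈ 37.4%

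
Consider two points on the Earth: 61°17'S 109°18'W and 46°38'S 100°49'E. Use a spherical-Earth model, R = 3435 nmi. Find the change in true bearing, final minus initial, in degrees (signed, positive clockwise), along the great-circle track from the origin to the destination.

Initial bearing θ₁ = atan2(sin Δλ cos φ₂, cos φ₁ sin φ₂ − sin φ₁ cos φ₂ cos Δλ) = 201.60°
Final bearing θ₂ = (initial bearing from the destination back to the start) + 180° = 345.07°
Δθ = θ₂ − θ₁ = +143.5°

+143.5°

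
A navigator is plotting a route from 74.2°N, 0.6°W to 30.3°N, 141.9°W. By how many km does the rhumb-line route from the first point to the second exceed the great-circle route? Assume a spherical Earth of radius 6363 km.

1729 km

Great circle: cos σ = sin φ₁ sin φ₂ + cos φ₁ cos φ₂ cos Δλ,  σ = 1.2640 rad → d_gc = 8042.9 km
Rhumb line: Δψ = -1.4196, q = Δφ/Δψ = 0.5397, d_rh = R√(Δφ²+q²Δλ²) = 9772.3 km
Excess = 9772.3 − 8042.9 = 1729.4 ≈ 1729 km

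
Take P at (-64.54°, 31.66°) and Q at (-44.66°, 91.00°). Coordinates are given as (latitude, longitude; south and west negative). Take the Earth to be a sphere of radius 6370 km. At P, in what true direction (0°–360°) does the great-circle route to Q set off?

87.6°

θ = atan2( sin Δλ·cos φ₂ ,  cos φ₁ sin φ₂ − sin φ₁ cos φ₂ cos Δλ )
  = atan2(+0.6119, +0.0253) = 87.63°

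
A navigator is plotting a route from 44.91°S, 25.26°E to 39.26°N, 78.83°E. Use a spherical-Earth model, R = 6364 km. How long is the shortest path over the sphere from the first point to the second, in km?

Haversine: a = sin²(Δφ/2)+cos φ₁ cos φ₂ sin²(Δλ/2) = 0.56057;  σ = 2·atan2(√a,√(1−a))
σ = 96.958° → d = Rσ = 6364·1.69224 = 10769 km

10769 km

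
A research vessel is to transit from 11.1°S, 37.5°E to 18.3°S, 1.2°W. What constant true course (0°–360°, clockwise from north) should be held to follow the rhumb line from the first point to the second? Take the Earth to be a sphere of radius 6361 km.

259.1°

Meridional parts: M(φ₁)=-0.1950, M(φ₂)=-0.3250 → ΔM = -0.1300;  Δλ = -0.6754 rad
tan C = Δλ / ΔM = +5.1952 → C = 259.10°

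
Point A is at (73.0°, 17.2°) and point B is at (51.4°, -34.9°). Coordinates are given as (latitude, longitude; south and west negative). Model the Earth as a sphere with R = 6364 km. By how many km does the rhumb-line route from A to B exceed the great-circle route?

Great circle: cos σ = sin φ₁ sin φ₂ + cos φ₁ cos φ₂ cos Δλ,  σ = 0.5367 rad → d_gc = 3415.3 km
Rhumb line: Δψ = -0.8515, q = Δφ/Δψ = 0.4427, d_rh = R√(Δφ²+q²Δλ²) = 3510.0 km
Excess = 3510.0 − 3415.3 = 94.7 ≈ 95 km

95 km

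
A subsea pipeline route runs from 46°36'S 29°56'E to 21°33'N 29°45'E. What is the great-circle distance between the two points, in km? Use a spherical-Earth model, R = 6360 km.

7565 km

cos σ = sin φ₁ sin φ₂ + cos φ₁ cos φ₂ cos Δλ
      = sin(-46.60°)sin(21.55°) + cos(-46.60°)cos(21.55°)cos(-0.18°) = 0.3722
σ = 68.150° → d = Rσ = 6360·1.18945 = 7565 km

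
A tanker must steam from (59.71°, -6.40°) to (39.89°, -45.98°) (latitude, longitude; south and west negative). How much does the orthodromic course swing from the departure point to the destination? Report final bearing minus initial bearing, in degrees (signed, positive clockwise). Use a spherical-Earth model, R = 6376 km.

-31.2°

Initial bearing θ₁ = atan2(sin Δλ cos φ₂, cos φ₁ sin φ₂ − sin φ₁ cos φ₂ cos Δλ) = 249.05°
Final bearing θ₂ = (initial bearing from the destination back to the start) + 180° = 217.87°
Δθ = θ₂ − θ₁ = -31.2°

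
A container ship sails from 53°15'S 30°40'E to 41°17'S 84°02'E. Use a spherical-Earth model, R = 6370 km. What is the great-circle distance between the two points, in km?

Haversine: a = sin²(Δφ/2)+cos φ₁ cos φ₂ sin²(Δλ/2) = 0.10153;  σ = 2·atan2(√a,√(1−a))
σ = 37.162° → d = Rσ = 6370·0.64859 = 4132 km

4132 km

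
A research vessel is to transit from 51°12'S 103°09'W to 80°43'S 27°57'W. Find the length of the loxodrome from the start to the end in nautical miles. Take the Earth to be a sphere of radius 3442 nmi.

Δψ = ln[tan(π/4+φ₂/2)/tan(π/4+φ₁/2)] = -1.4673;  Δφ = -0.5152 rad,  Δλ = +1.3125 rad
q = Δφ/Δψ = 0.3511
d = R·√(Δφ² + q²Δλ²) = 3442·0.69119 = 2379 nmi

2379 nmi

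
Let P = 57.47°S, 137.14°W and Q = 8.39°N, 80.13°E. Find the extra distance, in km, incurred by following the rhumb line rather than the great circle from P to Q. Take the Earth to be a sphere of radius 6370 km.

Great circle: cos σ = sin φ₁ sin φ₂ + cos φ₁ cos φ₂ cos Δλ,  σ = 2.1488 rad → d_gc = 13688.0 km
Rhumb line: Δψ = +1.3788, q = Δφ/Δψ = 0.8337, d_rh = R√(Δφ²+q²Δλ²) = 15120.3 km
Excess = 15120.3 − 13688.0 = 1432.3 ≈ 1432 km

1432 km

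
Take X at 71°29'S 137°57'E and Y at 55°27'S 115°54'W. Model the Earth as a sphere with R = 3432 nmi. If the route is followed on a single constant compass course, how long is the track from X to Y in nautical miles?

Δψ = ln[tan(π/4+φ₂/2)/tan(π/4+φ₁/2)] = +0.6459;  Δφ = +0.2798 rad,  Δλ = +1.8527 rad
q = Δφ/Δψ = 0.4332
d = R·√(Δφ² + q²Δλ²) = 3432·0.85000 = 2917 nmi

2917 nmi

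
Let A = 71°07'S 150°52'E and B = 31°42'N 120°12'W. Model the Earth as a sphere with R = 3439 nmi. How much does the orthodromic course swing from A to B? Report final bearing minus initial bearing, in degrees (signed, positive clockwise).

-55.9°

At departure: θ₁ = atan2(sin Δλ cos φ₂, cos φ₁ sin φ₂ − sin φ₁ cos φ₂ cos Δλ) = 77.73°
At arrival: θ₂ = atan2(sin Δλ cos φ₁, −cos φ₂ sin φ₁ + sin φ₂ cos φ₁ cos Δλ) = 21.82°
Δθ = θ₂ − θ₁ = -55.9°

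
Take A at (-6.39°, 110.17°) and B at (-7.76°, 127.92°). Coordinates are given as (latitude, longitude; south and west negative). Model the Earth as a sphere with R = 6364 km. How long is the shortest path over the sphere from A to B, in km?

1962 km

cos σ = sin φ₁ sin φ₂ + cos φ₁ cos φ₂ cos Δλ
      = sin(-6.39°)sin(-7.76°) + cos(-6.39°)cos(-7.76°)cos(17.75°) = 0.9528
σ = 17.667° → d = Rσ = 6364·0.30834 = 1962 km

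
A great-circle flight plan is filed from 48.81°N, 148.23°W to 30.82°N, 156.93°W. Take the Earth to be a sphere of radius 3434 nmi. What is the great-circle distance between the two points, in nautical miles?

1148 nmi

Haversine: a = sin²(Δφ/2)+cos φ₁ cos φ₂ sin²(Δλ/2) = 0.02770;  σ = 2·atan2(√a,√(1−a))
σ = 19.160° → d = Rσ = 3434·0.33441 = 1148 nmi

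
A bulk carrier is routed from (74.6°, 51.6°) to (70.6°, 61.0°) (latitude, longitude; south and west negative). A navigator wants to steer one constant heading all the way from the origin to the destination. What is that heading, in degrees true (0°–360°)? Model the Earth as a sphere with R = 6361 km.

145.0°

Meridional parts: M(φ₁)=+2.0010, M(φ₂)=+1.7665 → ΔM = -0.2345;  Δλ = +0.1641 rad
tan C = Δλ / ΔM = -0.6997 → C = 145.02°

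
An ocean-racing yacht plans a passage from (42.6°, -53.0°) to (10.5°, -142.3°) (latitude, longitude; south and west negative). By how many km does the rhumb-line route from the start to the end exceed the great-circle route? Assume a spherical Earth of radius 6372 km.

246 km

Great circle: cos σ = sin φ₁ sin φ₂ + cos φ₁ cos φ₂ cos Δλ,  σ = 1.4382 rad → d_gc = 9164.3 km
Rhumb line: Δψ = -0.6390, q = Δφ/Δψ = 0.8767, d_rh = R√(Δφ²+q²Δλ²) = 9410.4 km
Excess = 9410.4 − 9164.3 = 246.1 ≈ 246 km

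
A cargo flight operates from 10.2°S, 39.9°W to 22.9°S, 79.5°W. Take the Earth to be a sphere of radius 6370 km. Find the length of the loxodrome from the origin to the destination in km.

4441 km

Rhumb course C = atan2(Δλ, Δψ) with Δψ = ln[tan(π/4+φ₂/2)/tan(π/4+φ₁/2)] = -0.2318, Δλ = -0.6912 → C = 251.46°
d = R·|Δφ| / |cos C| = 6370·0.22166 / 0.31797 = 4441 km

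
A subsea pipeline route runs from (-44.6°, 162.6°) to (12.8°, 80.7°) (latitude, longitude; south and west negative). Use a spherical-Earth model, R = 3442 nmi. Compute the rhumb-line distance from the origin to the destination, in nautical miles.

Δψ = ln[tan(π/4+φ₂/2)/tan(π/4+φ₁/2)] = +1.0968;  Δφ = +1.0018 rad,  Δλ = -1.4294 rad
q = Δφ/Δψ = 0.9134
d = R·√(Δφ² + q²Δλ²) = 3442·1.64568 = 5664 nmi

5664 nmi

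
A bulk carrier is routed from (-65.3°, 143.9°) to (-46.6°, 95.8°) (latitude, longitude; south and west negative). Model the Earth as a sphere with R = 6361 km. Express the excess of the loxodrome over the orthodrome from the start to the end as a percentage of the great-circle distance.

Great circle: σ = 0.5513 rad → d_gc = Rσ = 3506.9 km
Rhumb: Δφ = +0.3264, Δλ = -0.8395, Δψ = +0.5975, q = Δφ/Δψ = 0.5463 → d_rh = R√(Δφ²+q²Δλ²) = 3580.4 km
Excess = (3580.4 − 3506.9) / 3506.9 = 73.5 / 3506.9 = 2.10% ≈ 2.1%

2.1%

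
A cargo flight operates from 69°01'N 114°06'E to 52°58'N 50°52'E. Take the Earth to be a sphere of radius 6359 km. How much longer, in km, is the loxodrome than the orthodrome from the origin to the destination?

148 km

Great circle: cos σ = sin φ₁ sin φ₂ + cos φ₁ cos φ₂ cos Δλ,  σ = 0.5689 rad → d_gc = 3617.8 km
Rhumb line: Δψ = -0.5925, q = Δφ/Δψ = 0.4728, d_rh = R√(Δφ²+q²Δλ²) = 3765.9 km
Excess = 3765.9 − 3617.8 = 148.1 ≈ 148 km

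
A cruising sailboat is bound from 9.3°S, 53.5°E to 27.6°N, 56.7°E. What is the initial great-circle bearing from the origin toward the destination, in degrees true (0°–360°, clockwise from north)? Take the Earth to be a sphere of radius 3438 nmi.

4.7°

θ = atan2( sin Δλ·cos φ₂ ,  cos φ₁ sin φ₂ − sin φ₁ cos φ₂ cos Δλ )
  = atan2(+0.0495, +0.6002) = 4.71°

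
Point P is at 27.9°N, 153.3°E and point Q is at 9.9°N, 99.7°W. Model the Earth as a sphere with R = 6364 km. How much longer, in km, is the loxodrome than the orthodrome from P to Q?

254 km

Great circle: cos σ = sin φ₁ sin φ₂ + cos φ₁ cos φ₂ cos Δλ,  σ = 1.7458 rad → d_gc = 11110.1 km
Rhumb line: Δψ = -0.3338, q = Δφ/Δψ = 0.9413, d_rh = R√(Δφ²+q²Δλ²) = 11364.0 km
Excess = 11364.0 − 11110.1 = 253.9 ≈ 254 km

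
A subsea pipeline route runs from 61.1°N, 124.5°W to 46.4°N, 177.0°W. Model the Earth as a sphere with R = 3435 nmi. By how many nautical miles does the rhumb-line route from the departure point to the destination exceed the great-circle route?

Great circle: cos σ = sin φ₁ sin φ₂ + cos φ₁ cos φ₂ cos Δλ,  σ = 0.5792 rad → d_gc = 1989.71 nmi
Rhumb line: Δψ = -0.4396, q = Δφ/Δψ = 0.5836, d_rh = R√(Δφ²+q²Δλ²) = 2037.25 nmi
Excess = 2037.25 − 1989.71 = 47.54 ≈ 48 nmi

48 nmi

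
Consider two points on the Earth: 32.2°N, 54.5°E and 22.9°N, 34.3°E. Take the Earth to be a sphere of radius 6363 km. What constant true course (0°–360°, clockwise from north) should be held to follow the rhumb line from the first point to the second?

Meridional parts: M(φ₁)=+0.5942, M(φ₂)=+0.4108 → ΔM = -0.1834;  Δλ = -0.3526 rad
tan C = Δλ / ΔM = +1.9225 → C = 242.52°

242.5°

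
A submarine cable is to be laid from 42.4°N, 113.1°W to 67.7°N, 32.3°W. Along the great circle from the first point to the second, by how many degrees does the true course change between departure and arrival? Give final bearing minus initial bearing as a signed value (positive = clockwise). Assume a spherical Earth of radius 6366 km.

+71.1°

At departure: θ₁ = atan2(sin Δλ cos φ₂, cos φ₁ sin φ₂ − sin φ₁ cos φ₂ cos Δλ) = 30.25°
At arrival: θ₂ = atan2(sin Δλ cos φ₁, −cos φ₂ sin φ₁ + sin φ₂ cos φ₁ cos Δλ) = 101.37°
Δθ = θ₂ − θ₁ = +71.1°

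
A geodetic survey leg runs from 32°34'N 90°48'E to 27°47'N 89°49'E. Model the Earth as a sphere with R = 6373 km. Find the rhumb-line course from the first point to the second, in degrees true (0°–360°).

190.1°

Δψ = ln[tan(π/4+φ₂/2)/tan(π/4+φ₁/2)] = -0.0966
Δλ = -0.0172 rad (taken the short way round)
course = atan2(Δλ, Δψ) = 190.07°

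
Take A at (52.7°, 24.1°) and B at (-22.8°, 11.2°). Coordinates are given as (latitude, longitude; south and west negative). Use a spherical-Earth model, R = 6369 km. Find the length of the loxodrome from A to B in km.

Rhumb course C = atan2(Δλ, Δψ) with Δψ = ln[tan(π/4+φ₂/2)/tan(π/4+φ₁/2)] = -1.4950, Δλ = -0.2251 → C = 188.56°
d = R·|Δφ| / |cos C| = 6369·1.31772 / 0.98885 = 8487 km

8487 km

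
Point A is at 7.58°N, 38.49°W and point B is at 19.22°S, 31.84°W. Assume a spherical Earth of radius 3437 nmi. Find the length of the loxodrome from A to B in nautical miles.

1655 nmi

Rhumb course C = atan2(Δλ, Δψ) with Δψ = ln[tan(π/4+φ₂/2)/tan(π/4+φ₁/2)] = -0.4746, Δλ = +0.1161 → C = 166.26°
d = R·|Δφ| / |cos C| = 3437·0.46775 / 0.97138 = 1655 nmi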